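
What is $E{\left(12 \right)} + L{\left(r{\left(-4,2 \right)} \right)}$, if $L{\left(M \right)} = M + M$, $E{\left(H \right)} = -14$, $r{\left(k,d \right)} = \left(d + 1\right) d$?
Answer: $-2$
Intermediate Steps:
$r{\left(k,d \right)} = d \left(1 + d\right)$ ($r{\left(k,d \right)} = \left(1 + d\right) d = d \left(1 + d\right)$)
$L{\left(M \right)} = 2 M$
$E{\left(12 \right)} + L{\left(r{\left(-4,2 \right)} \right)} = -14 + 2 \cdot 2 \left(1 + 2\right) = -14 + 2 \cdot 2 \cdot 3 = -14 + 2 \cdot 6 = -14 + 12 = -2$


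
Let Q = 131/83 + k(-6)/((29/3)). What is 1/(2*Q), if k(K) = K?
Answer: 2407/4610 ≈ 0.52213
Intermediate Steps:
Q = 2305/2407 (Q = 131/83 - 6/(29/3) = 131*(1/83) - 6/(29*(⅓)) = 131/83 - 6/29/3 = 131/83 - 6*3/29 = 131/83 - 18/29 = 2305/2407 ≈ 0.95762)
1/(2*Q) = 1/(2*(2305/2407)) = 1/(4610/2407) = 2407/4610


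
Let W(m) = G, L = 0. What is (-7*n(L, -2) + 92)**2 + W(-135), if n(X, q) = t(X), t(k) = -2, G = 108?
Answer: 11344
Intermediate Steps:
W(m) = 108
n(X, q) = -2
(-7*n(L, -2) + 92)**2 + W(-135) = (-7*(-2) + 92)**2 + 108 = (14 + 92)**2 + 108 = 106**2 + 108 = 11236 + 108 = 11344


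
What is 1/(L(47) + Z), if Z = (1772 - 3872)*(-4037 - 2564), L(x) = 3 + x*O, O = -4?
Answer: 1/13861915 ≈ 7.2140e-8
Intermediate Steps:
L(x) = 3 - 4*x (L(x) = 3 + x*(-4) = 3 - 4*x)
Z = 13862100 (Z = -2100*(-6601) = 13862100)
1/(L(47) + Z) = 1/((3 - 4*47) + 13862100) = 1/((3 - 188) + 13862100) = 1/(-185 + 13862100) = 1/13861915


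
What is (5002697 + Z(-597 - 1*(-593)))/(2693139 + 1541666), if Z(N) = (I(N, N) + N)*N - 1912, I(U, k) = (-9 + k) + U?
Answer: 5000869/4234805 ≈ 1.1809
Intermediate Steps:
I(U, k) = -9 + U + k
Z(N) = -1912 + N*(-9 + 3*N) (Z(N) = ((-9 + N + N) + N)*N - 1912 = ((-9 + 2*N) + N)*N - 1912 = (-9 + 3*N)*N - 1912 = N*(-9 + 3*N) - 1912 = -1912 + N*(-9 + 3*N))
(5002697 + Z(-597 - 1*(-593)))/(2693139 + 1541666) = (5002697 + (-1912 - 9*(-597 - 1*(-593)) + 3*(-597 - 1*(-593))**2))/(2693139 + 1541666) = (5002697 + (-1912 - 9*(-597 + 593) + 3*(-597 + 593)**2))/4234805 = (5002697 + (-1912 - 9*(-4) + 3*(-4)**2))*(1/4234805) = (5002697 + (-1912 + 36 + 3*16))*(1/4234805) = (5002697 + (-1912 + 36 + 48))*(1/4234805) = (5002697 - 1828)*(1/4234805) = 5000869*(1/4234805) = 5000869/4234805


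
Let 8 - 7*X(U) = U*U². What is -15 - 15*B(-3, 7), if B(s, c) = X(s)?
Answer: -90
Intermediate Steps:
X(U) = 8/7 - U³/7 (X(U) = 8/7 - U*U²/7 = 8/7 - U³/7)
B(s, c) = 8/7 - s³/7
-15 - 15*B(-3, 7) = -15 - 15*(8/7 - ⅐*(-3)³) = -15 - 15*(8/7 - ⅐*(-27)) = -15 - 15*(8/7 + 27/7) = -15 - 15*5 = -15 - 75 = -90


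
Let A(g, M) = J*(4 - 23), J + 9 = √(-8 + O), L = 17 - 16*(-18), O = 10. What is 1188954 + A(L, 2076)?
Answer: 1189125 - 19*√2 ≈ 1.1891e+6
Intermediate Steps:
L = 305 (L = 17 + 288 = 305)
J = -9 + √2 (J = -9 + √(-8 + 10) = -9 + √2 ≈ -7.5858)
A(g, M) = 171 - 19*√2 (A(g, M) = (-9 + √2)*(4 - 23) = (-9 + √2)*(-19) = 171 - 19*√2)
1188954 + A(L, 2076) = 1188954 + (171 - 19*√2) = 1189125 - 19*√2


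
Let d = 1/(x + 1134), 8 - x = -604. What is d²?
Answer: 1/3048516 ≈ 3.2803e-7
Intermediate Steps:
x = 612 (x = 8 - 1*(-604) = 8 + 604 = 612)
d = 1/1746 (d = 1/(612 + 1134) = 1/1746 ≈ 0.00057274)
d² = (1/1746)² = 1/3048516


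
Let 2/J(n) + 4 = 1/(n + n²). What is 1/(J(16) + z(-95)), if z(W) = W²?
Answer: 1087/9809631 ≈ 0.00011081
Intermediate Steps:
J(n) = 2/(-4 + 1/(n + n²))
1/(J(16) + z(-95)) = 1/(-2*16*(1 + 16)/(-1 + 4*16 + 4*16²) + (-95)²) = 1/(-2*16*17/(-1 + 64 + 4*256) + 9025) = 1/(-2*16*17/(-1 + 64 + 1024) + 9025) = 1/(-2*16*17/1087 + 9025) = 1/(-2*16*1/1087*17 + 9025) = 1/(-544/1087 + 9025) = 1/(9809631/1087) = 1087/9809631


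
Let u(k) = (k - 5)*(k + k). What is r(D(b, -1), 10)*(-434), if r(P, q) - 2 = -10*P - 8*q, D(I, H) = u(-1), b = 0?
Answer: 85932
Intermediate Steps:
u(k) = 2*k*(-5 + k) (u(k) = (-5 + k)*(2*k) = 2*k*(-5 + k))
D(I, H) = 12 (D(I, H) = 2*(-1)*(-5 - 1) = 2*(-1)*(-6) = 12)
r(P, q) = 2 - 10*P - 8*q (r(P, q) = 2 + (-10*P - 8*q) = 2 - 10*P - 8*q)
r(D(b, -1), 10)*(-434) = (2 - 10*12 - 8*10)*(-434) = (2 - 120 - 80)*(-434) = -198*(-434) = 85932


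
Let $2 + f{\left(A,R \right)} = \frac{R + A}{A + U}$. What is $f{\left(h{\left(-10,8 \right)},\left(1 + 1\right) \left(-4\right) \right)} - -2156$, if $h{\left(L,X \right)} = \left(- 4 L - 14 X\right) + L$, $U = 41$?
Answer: $\frac{88404}{41} \approx 2156.2$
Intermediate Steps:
$h{\left(L,X \right)} = - 14 X - 3 L$ ($h{\left(L,X \right)} = \left(- 14 X - 4 L\right) + L = - 14 X - 3 L$)
$f{\left(A,R \right)} = -2 + \frac{A + R}{41 + A}$ ($f{\left(A,R \right)} = -2 + \frac{R + A}{A + 41} = -2 + \frac{A + R}{41 + A}$)
$f{\left(h{\left(-10,8 \right)},\left(1 + 1\right) \left(-4\right) \right)} - -2156 = \frac{-82 + \left(1 + 1\right) \left(-4\right) - \left(\left(-14\right) 8 - -30\right)}{41 - 82} - -2156 = \frac{-82 + 2 \left(-4\right) - \left(-112 + 30\right)}{41 + \left(-112 + 30\right)} + 2156 = \frac{-82 - 8 - -82}{41 - 82} + 2156 = \frac{-82 - 8 + 82}{-41} + 2156 = \left(- \frac{1}{41}\right) \left(-8\right) + 2156 = \frac{8}{41} + 2156 = \frac{88404}{41}$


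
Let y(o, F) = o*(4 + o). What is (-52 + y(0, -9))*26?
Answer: -1352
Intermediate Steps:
(-52 + y(0, -9))*26 = (-52 + 0*(4 + 0))*26 = (-52 + 0*4)*26 = (-52 + 0)*26 = -52*26 = -1352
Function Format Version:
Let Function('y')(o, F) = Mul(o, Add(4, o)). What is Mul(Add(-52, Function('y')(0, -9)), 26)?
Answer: -1352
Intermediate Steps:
Mul(Add(-52, Function('y')(0, -9)), 26) = Mul(Add(-52, Mul(0, Add(4, 0))), 26) = Mul(Add(-52, Mul(0, 4)), 26) = Mul(Add(-52, 0), 26) = Mul(-52, 26) = -1352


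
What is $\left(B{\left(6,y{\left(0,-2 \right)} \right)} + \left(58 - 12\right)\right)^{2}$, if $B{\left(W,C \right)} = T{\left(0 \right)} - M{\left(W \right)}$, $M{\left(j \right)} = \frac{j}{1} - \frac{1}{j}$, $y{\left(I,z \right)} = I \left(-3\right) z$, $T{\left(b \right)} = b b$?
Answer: $\frac{58081}{36} \approx 1613.4$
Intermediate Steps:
$T{\left(b \right)} = b^{2}$
$y{\left(I,z \right)} = - 3 I z$
$M{\left(j \right)} = j - \frac{1}{j}$ ($M{\left(j \right)} = j 1 - \frac{1}{j} = j - \frac{1}{j}$)
$B{\left(W,C \right)} = \frac{1}{W} - W$ ($B{\left(W,C \right)} = 0^{2} - \left(W - \frac{1}{W}\right) = 0 - \left(W - \frac{1}{W}\right) = \frac{1}{W} - W$)
$\left(B{\left(6,y{\left(0,-2 \right)} \right)} + \left(58 - 12\right)\right)^{2} = \left(\left(\frac{1}{6} - 6\right) + \left(58 - 12\right)\right)^{2} = \left(\left(\frac{1}{6} - 6\right) + 46\right)^{2} = \left(- \frac{35}{6} + 46\right)^{2} = \left(\frac{241}{6}\right)^{2} = \frac{58081}{36}$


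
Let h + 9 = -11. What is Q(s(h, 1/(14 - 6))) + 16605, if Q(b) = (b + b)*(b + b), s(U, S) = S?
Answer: 265681/16 ≈ 16605.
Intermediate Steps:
h = -20 (h = -9 - 11 = -20)
Q(b) = 4*b**2 (Q(b) = (2*b)*(2*b) = 4*b**2)
Q(s(h, 1/(14 - 6))) + 16605 = 4*(1/(14 - 6))**2 + 16605 = 4*(1/8)**2 + 16605 = 4*(1/64) + 16605 = 1/16 + 16605 = 265681/16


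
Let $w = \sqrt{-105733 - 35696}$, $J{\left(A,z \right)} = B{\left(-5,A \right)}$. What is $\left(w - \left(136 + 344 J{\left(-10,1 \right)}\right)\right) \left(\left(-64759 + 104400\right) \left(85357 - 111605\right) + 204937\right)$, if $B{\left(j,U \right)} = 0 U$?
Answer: $141479716216 - 1040292031 i \sqrt{141429} \approx 1.4148 \cdot 10^{11} - 3.9122 \cdot 10^{11} i$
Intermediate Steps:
$B{\left(j,U \right)} = 0$
$J{\left(A,z \right)} = 0$
$w = i \sqrt{141429}$ ($w = \sqrt{-141429} = i \sqrt{141429} \approx 376.07 i$)
$\left(w - \left(136 + 344 J{\left(-10,1 \right)}\right)\right) \left(\left(-64759 + 104400\right) \left(85357 - 111605\right) + 204937\right) = \left(i \sqrt{141429} - 136\right) \left(\left(-64759 + 104400\right) \left(85357 - 111605\right) + 204937\right) = \left(i \sqrt{141429} + \left(0 - 136\right)\right) \left(39641 \left(-26248\right) + 204937\right) = \left(i \sqrt{141429} - 136\right) \left(-1040496968 + 204937\right) = \left(-136 + i \sqrt{141429}\right) \left(-1040292031\right) = 141479716216 - 1040292031 i \sqrt{141429}$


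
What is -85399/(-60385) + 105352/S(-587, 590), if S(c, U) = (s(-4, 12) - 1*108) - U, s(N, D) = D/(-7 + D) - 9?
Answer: -2423657071/16364335 ≈ -148.11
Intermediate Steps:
s(N, D) = -9 + D/(-7 + D) (s(N, D) = D/(-7 + D) - 9 = -9 + D/(-7 + D))
S(c, U) = -573/5 - U (S(c, U) = ((63 - 8*12)/(-7 + 12) - 1*108) - U = ((63 - 96)/5 - 108) - U = ((⅕)*(-33) - 108) - U = (-33/5 - 108) - U = -573/5 - U)
-85399/(-60385) + 105352/S(-587, 590) = -85399/(-60385) + 105352/(-573/5 - 1*590) = -85399*(-1/60385) + 105352/(-573/5 - 590) = 85399/60385 + 105352/(-3523/5) = 85399/60385 + 105352*(-5/3523) = 85399/60385 - 40520/271 = -2423657071/16364335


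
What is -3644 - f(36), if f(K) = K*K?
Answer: -4940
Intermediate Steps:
f(K) = K²
-3644 - f(36) = -3644 - 1*36² = -3644 - 1*1296 = -3644 - 1296 = -4940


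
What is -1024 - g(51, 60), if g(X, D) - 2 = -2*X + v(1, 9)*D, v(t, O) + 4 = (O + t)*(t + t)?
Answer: -1884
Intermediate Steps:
v(t, O) = -4 + 2*t*(O + t) (v(t, O) = -4 + (O + t)*(t + t) = -4 + (O + t)*(2*t) = -4 + 2*t*(O + t))
g(X, D) = 2 - 2*X + 16*D (g(X, D) = 2 + (-2*X + (-4 + 2*1**2 + 2*9*1)*D) = 2 + (-2*X + (-4 + 2*1 + 18)*D) = 2 + (-2*X + (-4 + 2 + 18)*D) = 2 + (-2*X + 16*D) = 2 - 2*X + 16*D)
-1024 - g(51, 60) = -1024 - (2 - 2*51 + 16*60) = -1024 - (2 - 102 + 960) = -1024 - 1*860 = -1024 - 860 = -1884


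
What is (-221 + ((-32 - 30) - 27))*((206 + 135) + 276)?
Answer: -191270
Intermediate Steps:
(-221 + ((-32 - 30) - 27))*((206 + 135) + 276) = (-221 + (-62 - 27))*(341 + 276) = (-221 - 89)*617 = -310*617 = -191270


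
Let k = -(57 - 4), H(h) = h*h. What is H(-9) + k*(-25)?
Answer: 1406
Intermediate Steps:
H(h) = h**2
k = -53 (k = -1*53 = -53)
H(-9) + k*(-25) = (-9)**2 - 53*(-25) = 81 + 1325 = 1406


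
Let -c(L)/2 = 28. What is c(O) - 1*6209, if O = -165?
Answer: -6265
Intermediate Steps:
c(L) = -56 (c(L) = -2*28 = -56)
c(O) - 1*6209 = -56 - 1*6209 = -56 - 6209 = -6265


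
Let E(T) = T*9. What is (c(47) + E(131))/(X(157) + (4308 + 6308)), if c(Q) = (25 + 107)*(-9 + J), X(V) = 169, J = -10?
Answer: -443/3595 ≈ -0.12323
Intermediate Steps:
c(Q) = -2508 (c(Q) = (25 + 107)*(-9 - 10) = 132*(-19) = -2508)
E(T) = 9*T
(c(47) + E(131))/(X(157) + (4308 + 6308)) = (-2508 + 9*131)/(169 + (4308 + 6308)) = (-2508 + 1179)/(169 + 10616) = -1329/10785 = -1329*1/10785 = -443/3595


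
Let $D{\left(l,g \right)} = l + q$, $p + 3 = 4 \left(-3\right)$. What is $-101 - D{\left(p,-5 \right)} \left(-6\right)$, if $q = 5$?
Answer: $-161$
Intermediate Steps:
$p = -15$ ($p = -3 + 4 \left(-3\right) = -3 - 12 = -15$)
$D{\left(l,g \right)} = 5 + l$ ($D{\left(l,g \right)} = l + 5 = 5 + l$)
$-101 - D{\left(p,-5 \right)} \left(-6\right) = -101 - \left(5 - 15\right) \left(-6\right) = -101 - \left(-10\right) \left(-6\right) = -101 - 60 = -161$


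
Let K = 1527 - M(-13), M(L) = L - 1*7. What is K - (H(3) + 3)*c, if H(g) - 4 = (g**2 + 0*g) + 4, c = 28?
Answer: 987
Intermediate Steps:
M(L) = -7 + L (M(L) = L - 7 = -7 + L)
K = 1547 (K = 1527 - (-7 - 13) = 1527 - 1*(-20) = 1527 + 20 = 1547)
H(g) = 8 + g**2 (H(g) = 4 + ((g**2 + 0*g) + 4) = 4 + ((g**2 + 0) + 4) = 4 + (g**2 + 4) = 4 + (4 + g**2) = 8 + g**2)
K - (H(3) + 3)*c = 1547 - ((8 + 3**2) + 3)*28 = 1547 - ((8 + 9) + 3)*28 = 1547 - (17 + 3)*28 = 1547 - 20*28 = 1547 - 1*560 = 1547 - 560 = 987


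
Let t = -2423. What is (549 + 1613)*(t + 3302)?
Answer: 1900398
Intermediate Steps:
(549 + 1613)*(t + 3302) = (549 + 1613)*(-2423 + 3302) = 2162*879 = 1900398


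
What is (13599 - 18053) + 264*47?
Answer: 7954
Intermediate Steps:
(13599 - 18053) + 264*47 = -4454 + 12408 = 7954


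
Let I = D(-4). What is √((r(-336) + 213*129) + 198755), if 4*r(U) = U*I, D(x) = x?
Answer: 2*√56642 ≈ 475.99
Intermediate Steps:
I = -4
r(U) = -U (r(U) = (U*(-4))/4 = (-4*U)/4 = -U)
√((r(-336) + 213*129) + 198755) = √((-1*(-336) + 213*129) + 198755) = √((336 + 27477) + 198755) = √(27813 + 198755) = √226568 = 2*√56642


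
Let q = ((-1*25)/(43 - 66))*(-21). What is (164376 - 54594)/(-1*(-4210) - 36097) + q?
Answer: -713543/27163 ≈ -26.269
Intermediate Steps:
q = -525/23 (q = (-25/(-23))*(-21) = -1/23*(-25)*(-21) = (25/23)*(-21) = -525/23 ≈ -22.826)
(164376 - 54594)/(-1*(-4210) - 36097) + q = (164376 - 54594)/(-1*(-4210) - 36097) - 525/23 = 109782/(4210 - 36097) - 525/23 = 109782/(-31887) - 525/23 = 109782*(-1/31887) - 525/23 = -4066/1181 - 525/23 = -713543/27163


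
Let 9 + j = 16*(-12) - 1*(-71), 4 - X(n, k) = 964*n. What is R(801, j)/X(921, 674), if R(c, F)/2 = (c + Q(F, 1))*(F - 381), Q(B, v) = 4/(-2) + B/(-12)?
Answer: 2482949/2663520 ≈ 0.93221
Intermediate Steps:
X(n, k) = 4 - 964*n
Q(B, v) = -2 - B/12 (Q(B, v) = 4*(-1/2) + B*(-1/12) = -2 - B/12)
j = -130 (j = -9 + (16*(-12) - 1*(-71)) = -9 + (-192 + 71) = -9 - 121 = -130)
R(c, F) = 2*(-381 + F)*(-2 + c - F/12) (R(c, F) = 2*((c + (-2 - F/12))*(F - 381)) = 2*((-2 + c - F/12)*(-381 + F)) = 2*((-381 + F)*(-2 + c - F/12)) = 2*(-381 + F)*(-2 + c - F/12))
R(801, j)/X(921, 674) = (1524 - 762*801 - 1/6*(-130)**2 + (119/2)*(-130) + 2*(-130)*801)/(4 - 964*921) = (1524 - 610362 - 1/6*16900 - 7735 - 208260)/(4 - 887844) = (1524 - 610362 - 8450/3 - 7735 - 208260)/(-887840) = -2482949/3*(-1/887840) = 2482949/2663520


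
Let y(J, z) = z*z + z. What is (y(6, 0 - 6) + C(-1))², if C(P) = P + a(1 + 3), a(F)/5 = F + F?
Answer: 4761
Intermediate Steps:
a(F) = 10*F (a(F) = 5*(F + F) = 5*(2*F) = 10*F)
y(J, z) = z + z² (y(J, z) = z² + z = z + z²)
C(P) = 40 + P (C(P) = P + 10*(1 + 3) = P + 10*4 = P + 40 = 40 + P)
(y(6, 0 - 6) + C(-1))² = ((0 - 6)*(1 + (0 - 6)) + (40 - 1))² = (-6*(1 - 6) + 39)² = (-6*(-5) + 39)² = (30 + 39)² = 69² = 4761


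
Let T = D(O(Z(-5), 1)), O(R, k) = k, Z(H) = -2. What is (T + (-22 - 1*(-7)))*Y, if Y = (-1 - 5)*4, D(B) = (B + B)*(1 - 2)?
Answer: 408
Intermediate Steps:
D(B) = -2*B (D(B) = (2*B)*(-1) = -2*B)
T = -2 (T = -2*1 = -2)
Y = -24 (Y = -6*4 = -24)
(T + (-22 - 1*(-7)))*Y = (-2 + (-22 - 1*(-7)))*(-24) = (-2 + (-22 + 7))*(-24) = (-2 - 15)*(-24) = -17*(-24) = 408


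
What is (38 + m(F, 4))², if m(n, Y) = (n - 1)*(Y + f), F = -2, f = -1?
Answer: 841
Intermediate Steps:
m(n, Y) = (-1 + Y)*(-1 + n) (m(n, Y) = (n - 1)*(Y - 1) = (-1 + n)*(-1 + Y) = (-1 + Y)*(-1 + n))
(38 + m(F, 4))² = (38 + (1 - 1*4 - 1*(-2) + 4*(-2)))² = (38 + (1 - 4 + 2 - 8))² = (38 - 9)² = 29² = 841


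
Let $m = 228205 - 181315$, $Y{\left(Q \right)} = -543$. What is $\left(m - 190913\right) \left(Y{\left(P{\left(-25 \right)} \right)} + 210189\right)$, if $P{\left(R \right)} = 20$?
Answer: $-30193845858$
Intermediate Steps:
$m = 46890$ ($m = 228205 - 181315 = 46890$)
$\left(m - 190913\right) \left(Y{\left(P{\left(-25 \right)} \right)} + 210189\right) = \left(46890 - 190913\right) \left(-543 + 210189\right) = \left(-144023\right) 209646 = -30193845858$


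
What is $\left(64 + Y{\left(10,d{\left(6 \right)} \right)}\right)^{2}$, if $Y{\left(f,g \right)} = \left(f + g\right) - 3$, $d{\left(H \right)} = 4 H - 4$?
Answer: $8281$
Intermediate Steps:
$d{\left(H \right)} = -4 + 4 H$
$Y{\left(f,g \right)} = -3 + f + g$
$\left(64 + Y{\left(10,d{\left(6 \right)} \right)}\right)^{2} = \left(64 + \left(-3 + 10 + \left(-4 + 4 \cdot 6\right)\right)\right)^{2} = \left(64 + \left(-3 + 10 + \left(-4 + 24\right)\right)\right)^{2} = \left(64 + \left(-3 + 10 + 20\right)\right)^{2} = \left(64 + 27\right)^{2} = 91^{2} = 8281$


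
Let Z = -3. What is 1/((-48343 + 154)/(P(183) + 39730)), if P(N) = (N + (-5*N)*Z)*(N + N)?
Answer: -1111378/48189 ≈ -23.063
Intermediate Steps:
P(N) = 32*N² (P(N) = (N - 5*N*(-3))*(N + N) = (N + 15*N)*(2*N) = (16*N)*(2*N) = 32*N²)
1/((-48343 + 154)/(P(183) + 39730)) = 1/((-48343 + 154)/(32*183² + 39730)) = 1/(-48189/(32*33489 + 39730)) = 1/(-48189/(1071648 + 39730)) = 1/(-48189/1111378) = -1111378/48189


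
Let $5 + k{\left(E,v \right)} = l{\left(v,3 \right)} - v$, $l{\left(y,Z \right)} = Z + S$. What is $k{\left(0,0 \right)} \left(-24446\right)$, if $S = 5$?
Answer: $-73338$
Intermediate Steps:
$l{\left(y,Z \right)} = 5 + Z$ ($l{\left(y,Z \right)} = Z + 5 = 5 + Z$)
$k{\left(E,v \right)} = 3 - v$ ($k{\left(E,v \right)} = -5 - \left(-8 + v\right) = 3 - v$)
$k{\left(0,0 \right)} \left(-24446\right) = \left(3 - 0\right) \left(-24446\right) = \left(3 + 0\right) \left(-24446\right) = 3 \left(-24446\right) = -73338$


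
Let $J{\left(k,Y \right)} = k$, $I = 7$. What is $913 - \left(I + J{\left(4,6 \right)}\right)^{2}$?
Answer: $792$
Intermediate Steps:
$913 - \left(I + J{\left(4,6 \right)}\right)^{2} = 913 - \left(7 + 4\right)^{2} = 913 - 11^{2} = 913 - 121 = 792$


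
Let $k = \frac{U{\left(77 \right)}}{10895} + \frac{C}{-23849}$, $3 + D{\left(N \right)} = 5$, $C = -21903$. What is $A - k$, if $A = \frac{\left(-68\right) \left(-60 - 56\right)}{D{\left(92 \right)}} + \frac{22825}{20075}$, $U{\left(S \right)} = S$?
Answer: $\frac{10687654969713}{2709706345} \approx 3944.2$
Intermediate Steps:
$D{\left(N \right)} = 2$ ($D{\left(N \right)} = -3 + 5 = 2$)
$k = \frac{34352794}{37119265}$ ($k = \frac{77}{10895} - \frac{21903}{-23849} = 77 \cdot \frac{1}{10895} - - \frac{3129}{3407} = \frac{77}{10895} + \frac{3129}{3407} = \frac{34352794}{37119265} \approx 0.92547$)
$A = \frac{287995}{73}$ ($A = \frac{\left(-68\right) \left(-60 - 56\right)}{2} + \frac{22825}{20075} = \left(-68\right) \left(-116\right) \frac{1}{2} + 22825 \cdot \frac{1}{20075} = 7888 \cdot \frac{1}{2} + \frac{83}{73} = 3944 + \frac{83}{73} = \frac{287995}{73} \approx 3945.1$)
$A - k = \frac{287995}{73} - \frac{34352794}{37119265} = \frac{10687654969713}{2709706345}$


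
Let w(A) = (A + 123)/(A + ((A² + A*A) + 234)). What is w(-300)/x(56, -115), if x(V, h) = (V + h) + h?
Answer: 59/10436172 ≈ 5.6534e-6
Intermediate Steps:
x(V, h) = V + 2*h
w(A) = (123 + A)/(234 + A + 2*A²) (w(A) = (123 + A)/(A + ((A² + A²) + 234)) = (123 + A)/(A + (2*A² + 234)) = (123 + A)/(A + (234 + 2*A²)) = (123 + A)/(234 + A + 2*A²))
w(-300)/x(56, -115) = ((123 - 300)/(234 - 300 + 2*(-300)²))/(56 + 2*(-115)) = (-177/(234 - 300 + 2*90000))/(56 - 230) = (-177/(234 - 300 + 180000))/(-174) = (-177/179934)*(-1/174) = ((1/179934)*(-177))*(-1/174) = -59/59978*(-1/174) = 59/10436172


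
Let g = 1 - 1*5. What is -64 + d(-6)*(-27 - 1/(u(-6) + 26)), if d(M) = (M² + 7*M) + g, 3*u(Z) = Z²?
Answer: 3919/19 ≈ 206.26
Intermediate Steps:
g = -4 (g = 1 - 5 = -4)
u(Z) = Z²/3
d(M) = -4 + M² + 7*M (d(M) = (M² + 7*M) - 4 = -4 + M² + 7*M)
-64 + d(-6)*(-27 - 1/(u(-6) + 26)) = -64 + (-4 + (-6)² + 7*(-6))*(-27 - 1/((⅓)*(-6)² + 26)) = -64 + (-4 + 36 - 42)*(-27 - 1/((⅓)*36 + 26)) = -64 - 10*(-27 - 1/(12 + 26)) = -64 - 10*(-27 - 1/38) = -64 - 10*(-1027/38) = -64 + 5135/19 = 3919/19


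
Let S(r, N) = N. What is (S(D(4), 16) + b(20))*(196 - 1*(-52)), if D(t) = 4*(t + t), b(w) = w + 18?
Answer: 13392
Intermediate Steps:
b(w) = 18 + w
D(t) = 8*t (D(t) = 4*(2*t) = 8*t)
(S(D(4), 16) + b(20))*(196 - 1*(-52)) = (16 + (18 + 20))*(196 - 1*(-52)) = (16 + 38)*(196 + 52) = 54*248 = 13392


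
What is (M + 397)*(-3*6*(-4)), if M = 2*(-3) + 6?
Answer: 28584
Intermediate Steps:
M = 0 (M = -6 + 6 = 0)
(M + 397)*(-3*6*(-4)) = (0 + 397)*(-3*6*(-4)) = 397*(-18*(-4)) = 397*72 = 28584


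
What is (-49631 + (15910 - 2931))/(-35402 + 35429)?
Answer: -36652/27 ≈ -1357.5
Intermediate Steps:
(-49631 + (15910 - 2931))/(-35402 + 35429) = (-49631 + 12979)/27 = -36652*1/27 = -36652/27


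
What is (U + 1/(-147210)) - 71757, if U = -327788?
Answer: -58817019451/147210 ≈ -3.9955e+5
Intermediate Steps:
(U + 1/(-147210)) - 71757 = (-327788 + 1/(-147210)) - 71757 = (-327788 - 1/147210) - 71757 = -48253671481/147210 - 71757 = -58817019451/147210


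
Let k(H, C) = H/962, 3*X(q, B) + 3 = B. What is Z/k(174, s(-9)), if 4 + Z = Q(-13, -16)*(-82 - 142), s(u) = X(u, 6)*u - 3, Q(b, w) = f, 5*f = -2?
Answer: 205868/435 ≈ 473.26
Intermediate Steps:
X(q, B) = -1 + B/3
f = -⅖ (f = (⅕)*(-2) = -⅖ ≈ -0.40000)
Q(b, w) = -⅖
s(u) = -3 + u (s(u) = (-1 + (⅓)*6)*u - 3 = (-1 + 2)*u - 3 = 1*u - 3 = u - 3 = -3 + u)
k(H, C) = H/962 (k(H, C) = H*(1/962) = H/962)
Z = 428/5 (Z = -4 - 2*(-82 - 142)/5 = -4 - ⅖*(-224) = -4 + 448/5 = 428/5 ≈ 85.600)
Z/k(174, s(-9)) = 428/(5*(((1/962)*174))) = 428/(5*(87/481)) = (428/5)*(481/87) = 205868/435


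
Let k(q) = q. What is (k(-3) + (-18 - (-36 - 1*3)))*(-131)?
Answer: -2358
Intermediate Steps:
(k(-3) + (-18 - (-36 - 1*3)))*(-131) = (-3 + (-18 - (-36 - 1*3)))*(-131) = (-3 + (-18 - (-36 - 3)))*(-131) = (-3 + (-18 - 1*(-39)))*(-131) = (-3 + (-18 + 39))*(-131) = (-3 + 21)*(-131) = 18*(-131) = -2358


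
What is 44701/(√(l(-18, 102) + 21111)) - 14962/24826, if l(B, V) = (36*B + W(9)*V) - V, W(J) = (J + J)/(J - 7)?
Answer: -7481/12413 + 44701*√21279/21279 ≈ 305.83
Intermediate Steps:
W(J) = 2*J/(-7 + J) (W(J) = (2*J)/(-7 + J) = 2*J/(-7 + J))
l(B, V) = 8*V + 36*B (l(B, V) = (36*B + (2*9/(-7 + 9))*V) - V = (36*B + (2*9/2)*V) - V = (36*B + (2*9*(½))*V) - V = (36*B + 9*V) - V = (9*V + 36*B) - V = 8*V + 36*B)
44701/(√(l(-18, 102) + 21111)) - 14962/24826 = 44701/(√((8*102 + 36*(-18)) + 21111)) - 14962/24826 = 44701/(√((816 - 648) + 21111)) - 14962*1/24826 = 44701/(√(168 + 21111)) - 7481/12413 = 44701/(√21279) - 7481/12413 = 44701*(√21279/21279) - 7481/12413 = 44701*√21279/21279 - 7481/12413 = -7481/12413 + 44701*√21279/21279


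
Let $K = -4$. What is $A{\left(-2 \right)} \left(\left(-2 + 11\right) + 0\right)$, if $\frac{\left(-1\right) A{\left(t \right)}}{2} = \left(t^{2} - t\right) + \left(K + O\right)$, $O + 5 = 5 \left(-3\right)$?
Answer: $324$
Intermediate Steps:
$O = -20$ ($O = -5 + 5 \left(-3\right) = -5 - 15 = -20$)
$A{\left(t \right)} = 48 - 2 t^{2} + 2 t$ ($A{\left(t \right)} = - 2 \left(\left(t^{2} - t\right) - 24\right) = - 2 \left(-24 + t^{2} - t\right) = 48 - 2 t^{2} + 2 t$)
$A{\left(-2 \right)} \left(\left(-2 + 11\right) + 0\right) = \left(48 - 2 \left(-2\right)^{2} + 2 \left(-2\right)\right) \left(\left(-2 + 11\right) + 0\right) = \left(48 - 8 - 4\right) \left(9 + 0\right) = \left(48 - 8 - 4\right) 9 = 36 \cdot 9 = 324$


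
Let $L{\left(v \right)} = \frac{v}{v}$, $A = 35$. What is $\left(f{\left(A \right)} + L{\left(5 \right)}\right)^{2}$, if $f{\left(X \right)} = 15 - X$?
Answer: $361$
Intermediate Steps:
$L{\left(v \right)} = 1$
$\left(f{\left(A \right)} + L{\left(5 \right)}\right)^{2} = \left(\left(15 - 35\right) + 1\right)^{2} = \left(-20 + 1\right)^{2} = \left(-19\right)^{2} = 361$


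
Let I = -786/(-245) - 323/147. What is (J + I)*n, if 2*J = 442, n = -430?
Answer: -14033308/147 ≈ -95465.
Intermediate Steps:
J = 221 (J = (½)*442 = 221)
I = 743/735 (I = -786*(-1/245) - 323*1/147 = 786/245 - 323/147 = 743/735 ≈ 1.0109)
(J + I)*n = (221 + 743/735)*(-430) = (163178/735)*(-430) = -14033308/147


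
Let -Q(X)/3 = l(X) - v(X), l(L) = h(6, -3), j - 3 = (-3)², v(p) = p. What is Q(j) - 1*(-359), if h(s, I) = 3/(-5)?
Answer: 1984/5 ≈ 396.80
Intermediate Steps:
h(s, I) = -⅗ (h(s, I) = 3*(-⅕) = -⅗)
j = 12 (j = 3 + (-3)² = 3 + 9 = 12)
l(L) = -⅗
Q(X) = 9/5 + 3*X (Q(X) = -3*(-⅗ - X) = 9/5 + 3*X)
Q(j) - 1*(-359) = (9/5 + 3*12) - 1*(-359) = (9/5 + 36) + 359 = 189/5 + 359 = 1984/5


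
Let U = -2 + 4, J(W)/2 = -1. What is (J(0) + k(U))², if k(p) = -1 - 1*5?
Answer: 64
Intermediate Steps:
J(W) = -2 (J(W) = 2*(-1) = -2)
U = 2
k(p) = -6 (k(p) = -1 - 5 = -6)
(J(0) + k(U))² = (-2 - 6)² = (-8)² = 64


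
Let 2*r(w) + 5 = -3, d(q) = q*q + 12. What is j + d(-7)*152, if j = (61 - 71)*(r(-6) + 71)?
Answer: 8602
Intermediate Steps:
d(q) = 12 + q² (d(q) = q² + 12 = 12 + q²)
r(w) = -4 (r(w) = -5/2 + (½)*(-3) = -5/2 - 3/2 = -4)
j = -670 (j = (61 - 71)*(-4 + 71) = -10*67 = -670)
j + d(-7)*152 = -670 + (12 + (-7)²)*152 = -670 + (12 + 49)*152 = -670 + 61*152 = -670 + 9272 = 8602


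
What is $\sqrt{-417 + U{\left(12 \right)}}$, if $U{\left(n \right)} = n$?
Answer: $9 i \sqrt{5} \approx 20.125 i$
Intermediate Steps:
$\sqrt{-417 + U{\left(12 \right)}} = \sqrt{-417 + 12} = \sqrt{-405} = 9 i \sqrt{5}$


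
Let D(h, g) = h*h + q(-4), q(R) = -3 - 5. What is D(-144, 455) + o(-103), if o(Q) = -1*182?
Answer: 20546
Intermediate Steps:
o(Q) = -182
q(R) = -8
D(h, g) = -8 + h² (D(h, g) = h*h - 8 = h² - 8 = -8 + h²)
D(-144, 455) + o(-103) = (-8 + (-144)²) - 182 = (-8 + 20736) - 182 = 20728 - 182 = 20546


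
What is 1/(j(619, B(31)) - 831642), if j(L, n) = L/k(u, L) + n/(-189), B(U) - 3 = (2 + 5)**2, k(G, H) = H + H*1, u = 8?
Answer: -378/314360591 ≈ -1.2024e-6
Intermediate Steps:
k(G, H) = 2*H (k(G, H) = H + H = 2*H)
B(U) = 52 (B(U) = 3 + (2 + 5)**2 = 3 + 7**2 = 3 + 49 = 52)
j(L, n) = 1/2 - n/189 (j(L, n) = L/((2*L)) + n/(-189) = L*(1/(2*L)) + n*(-1/189) = 1/2 - n/189)
1/(j(619, B(31)) - 831642) = 1/((1/2 - 1/189*52) - 831642) = 1/((1/2 - 52/189) - 831642) = 1/(85/378 - 831642) = 1/(-314360591/378) = -378/314360591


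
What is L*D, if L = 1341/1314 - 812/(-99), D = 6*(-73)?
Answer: -133303/33 ≈ -4039.5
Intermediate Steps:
D = -438
L = 133303/14454 (L = 1341*(1/1314) - 812*(-1/99) = 149/146 + 812/99 = 133303/14454 ≈ 9.2226)
L*D = (133303/14454)*(-438) = -133303/33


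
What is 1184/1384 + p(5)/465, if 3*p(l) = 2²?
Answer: 207152/241335 ≈ 0.85836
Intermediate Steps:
p(l) = 4/3 (p(l) = (⅓)*2² = (⅓)*4 = 4/3)
1184/1384 + p(5)/465 = 1184/1384 + (4/3)/465 = 1184*(1/1384) + (4/3)*(1/465) = 148/173 + 4/1395 = 207152/241335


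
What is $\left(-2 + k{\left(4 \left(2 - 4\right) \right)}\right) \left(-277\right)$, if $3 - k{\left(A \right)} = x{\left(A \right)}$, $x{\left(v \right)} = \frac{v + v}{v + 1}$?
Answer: $\frac{2493}{7} \approx 356.14$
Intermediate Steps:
$x{\left(v \right)} = \frac{2 v}{1 + v}$
$k{\left(A \right)} = 3 - \frac{2 A}{1 + A}$
$\left(-2 + k{\left(4 \left(2 - 4\right) \right)}\right) \left(-277\right) = \left(-2 + \frac{3 + 4 \left(2 - 4\right)}{1 + 4 \left(2 - 4\right)}\right) \left(-277\right) = \left(-2 + \frac{3 + 4 \left(-2\right)}{1 + 4 \left(-2\right)}\right) \left(-277\right) = \left(-2 + \frac{3 - 8}{1 - 8}\right) \left(-277\right) = \left(-2 + \frac{1}{-7} \left(-5\right)\right) \left(-277\right) = \left(-2 - - \frac{5}{7}\right) \left(-277\right) = \left(-2 + \frac{5}{7}\right) \left(-277\right) = \left(- \frac{9}{7}\right) \left(-277\right) = \frac{2493}{7}$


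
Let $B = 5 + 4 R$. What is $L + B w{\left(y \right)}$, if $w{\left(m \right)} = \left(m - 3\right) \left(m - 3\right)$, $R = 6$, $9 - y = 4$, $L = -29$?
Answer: $87$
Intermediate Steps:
$y = 5$ ($y = 9 - 4 = 5$)
$w{\left(m \right)} = \left(-3 + m\right)^{2}$ ($w{\left(m \right)} = \left(-3 + m\right) \left(-3 + m\right) = \left(-3 + m\right)^{2}$)
$B = 29$ ($B = 5 + 4 \cdot 6 = 5 + 24 = 29$)
$L + B w{\left(y \right)} = -29 + 29 \left(-3 + 5\right)^{2} = -29 + 29 \cdot 2^{2} = -29 + 29 \cdot 4 = -29 + 116 = 87$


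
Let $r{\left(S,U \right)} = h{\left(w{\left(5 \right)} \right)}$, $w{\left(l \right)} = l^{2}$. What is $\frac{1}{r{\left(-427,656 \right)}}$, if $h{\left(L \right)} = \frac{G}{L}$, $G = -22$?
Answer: $- \frac{25}{22} \approx -1.1364$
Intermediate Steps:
$h{\left(L \right)} = - \frac{22}{L}$
$r{\left(S,U \right)} = - \frac{22}{25}$ ($r{\left(S,U \right)} = - \frac{22}{5^{2}} = - \frac{22}{25}$)
$\frac{1}{r{\left(-427,656 \right)}} = \frac{1}{- \frac{22}{25}} = - \frac{25}{22}$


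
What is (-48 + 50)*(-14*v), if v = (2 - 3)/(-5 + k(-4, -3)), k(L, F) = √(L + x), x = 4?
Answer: -28/5 ≈ -5.6000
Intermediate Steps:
k(L, F) = √(4 + L) (k(L, F) = √(L + 4) = √(4 + L))
v = ⅕ (v = (2 - 3)/(-5 + √(4 - 4)) = -1/(-5 + √0) = -1/(-5 + 0) = -1/(-5) = -1*(-⅕) = ⅕ ≈ 0.20000)
(-48 + 50)*(-14*v) = (-48 + 50)*(-14*⅕) = 2*(-14/5) = -28/5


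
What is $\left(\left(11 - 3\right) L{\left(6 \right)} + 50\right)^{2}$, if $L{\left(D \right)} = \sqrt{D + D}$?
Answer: $3268 + 1600 \sqrt{3} \approx 6039.3$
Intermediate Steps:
$L{\left(D \right)} = \sqrt{2} \sqrt{D}$ ($L{\left(D \right)} = \sqrt{2 D} = \sqrt{2} \sqrt{D}$)
$\left(\left(11 - 3\right) L{\left(6 \right)} + 50\right)^{2} = \left(\left(11 - 3\right) \sqrt{2} \sqrt{6} + 50\right)^{2} = \left(8 \cdot 2 \sqrt{3} + 50\right)^{2} = \left(16 \sqrt{3} + 50\right)^{2} = \left(50 + 16 \sqrt{3}\right)^{2}$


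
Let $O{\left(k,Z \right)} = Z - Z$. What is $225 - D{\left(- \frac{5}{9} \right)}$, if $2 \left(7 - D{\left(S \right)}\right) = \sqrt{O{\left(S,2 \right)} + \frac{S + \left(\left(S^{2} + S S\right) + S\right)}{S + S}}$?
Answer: $\frac{655}{3} \approx 218.33$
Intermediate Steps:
$O{\left(k,Z \right)} = 0$
$D{\left(S \right)} = 7 - \frac{\sqrt{2} \sqrt{\frac{2 S + 2 S^{2}}{S}}}{4}$ ($D{\left(S \right)} = 7 - \frac{\sqrt{0 + \frac{S + \left(\left(S^{2} + S S\right) + S\right)}{S + S}}}{2} = 7 - \frac{\sqrt{0 + \frac{S + \left(\left(S^{2} + S^{2}\right) + S\right)}{2 S}}}{2} = 7 - \frac{\sqrt{0 + \left(S + \left(2 S^{2} + S\right)\right) \frac{1}{2 S}}}{2} = 7 - \frac{\sqrt{0 + \left(S + \left(S + 2 S^{2}\right)\right) \frac{1}{2 S}}}{2} = 7 - \frac{\sqrt{0 + \left(2 S + 2 S^{2}\right) \frac{1}{2 S}}}{2} = 7 - \frac{\sqrt{0 + \frac{2 S + 2 S^{2}}{2 S}}}{2} = 7 - \frac{\sqrt{\frac{2 S + 2 S^{2}}{2 S}}}{2} = 7 - \frac{\frac{1}{2} \sqrt{2} \sqrt{\frac{2 S + 2 S^{2}}{S}}}{2} = 7 - \frac{\sqrt{2} \sqrt{\frac{2 S + 2 S^{2}}{S}}}{4}$)
$225 - D{\left(- \frac{5}{9} \right)} = 225 - \left(7 - \frac{\sqrt{1 - \frac{5}{9}}}{2}\right) = 225 - \left(7 - \frac{\sqrt{\frac{4}{9}}}{2}\right) = 225 - \left(7 - \frac{1}{3}\right) = 225 - \frac{20}{3} = \frac{655}{3}$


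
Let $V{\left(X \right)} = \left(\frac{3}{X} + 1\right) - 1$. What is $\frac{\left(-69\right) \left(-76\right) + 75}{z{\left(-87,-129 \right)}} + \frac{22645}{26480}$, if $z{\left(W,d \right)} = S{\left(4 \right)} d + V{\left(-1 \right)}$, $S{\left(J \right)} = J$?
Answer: $- \frac{8606291}{916208} \approx -9.3934$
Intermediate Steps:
$V{\left(X \right)} = \frac{3}{X}$ ($V{\left(X \right)} = \left(1 + \frac{3}{X}\right) - 1 = \frac{3}{X}$)
$z{\left(W,d \right)} = -3 + 4 d$ ($z{\left(W,d \right)} = 4 d + \frac{3}{-1} = 4 d + 3 \left(-1\right) = 4 d - 3 = -3 + 4 d$)
$\frac{\left(-69\right) \left(-76\right) + 75}{z{\left(-87,-129 \right)}} + \frac{22645}{26480} = \frac{\left(-69\right) \left(-76\right) + 75}{-3 + 4 \left(-129\right)} + \frac{22645}{26480} = \frac{5244 + 75}{-3 - 516} + 22645 \cdot \frac{1}{26480} = \frac{5319}{-519} + \frac{4529}{5296} = 5319 \left(- \frac{1}{519}\right) + \frac{4529}{5296} = - \frac{1773}{173} + \frac{4529}{5296} = - \frac{8606291}{916208}$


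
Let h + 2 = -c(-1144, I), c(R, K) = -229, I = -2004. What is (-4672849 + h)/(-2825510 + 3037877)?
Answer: -4672622/212367 ≈ -22.003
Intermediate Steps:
h = 227 (h = -2 - 1*(-229) = -2 + 229 = 227)
(-4672849 + h)/(-2825510 + 3037877) = (-4672849 + 227)/(-2825510 + 3037877) = -4672622/212367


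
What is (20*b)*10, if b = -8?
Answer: -1600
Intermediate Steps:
(20*b)*10 = (20*(-8))*10 = -160*10 = -1600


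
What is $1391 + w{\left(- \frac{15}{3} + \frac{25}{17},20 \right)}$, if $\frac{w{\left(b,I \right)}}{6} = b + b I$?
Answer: $\frac{16087}{17} \approx 946.29$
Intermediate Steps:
$w{\left(b,I \right)} = 6 b + 6 I b$ ($w{\left(b,I \right)} = 6 \left(b + b I\right) = 6 \left(b + I b\right) = 6 b + 6 I b$)
$1391 + w{\left(- \frac{15}{3} + \frac{25}{17},20 \right)} = 1391 + 6 \left(- \frac{15}{3} + \frac{25}{17}\right) \left(1 + 20\right) = 1391 + 6 \left(\left(-15\right) \frac{1}{3} + 25 \cdot \frac{1}{17}\right) 21 = 1391 + 6 \left(-5 + \frac{25}{17}\right) 21 = 1391 + 6 \left(- \frac{60}{17}\right) 21 = 1391 - \frac{7560}{17} = \frac{16087}{17}$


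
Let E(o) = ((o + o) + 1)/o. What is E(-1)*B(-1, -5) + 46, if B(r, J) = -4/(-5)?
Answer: 234/5 ≈ 46.800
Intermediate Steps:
B(r, J) = 4/5 (B(r, J) = -4*(-1/5) = 4/5)
E(o) = (1 + 2*o)/o (E(o) = (2*o + 1)/o = (1 + 2*o)/o)
E(-1)*B(-1, -5) + 46 = (2 + 1/(-1))*(4/5) + 46 = (2 - 1)*(4/5) + 46 = 1*(4/5) + 46 = 4/5 + 46 = 234/5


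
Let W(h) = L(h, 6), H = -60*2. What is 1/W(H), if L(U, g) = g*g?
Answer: 1/36 ≈ 0.027778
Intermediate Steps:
H = -120
L(U, g) = g**2
W(h) = 36 (W(h) = 6**2 = 36)
1/W(H) = 1/36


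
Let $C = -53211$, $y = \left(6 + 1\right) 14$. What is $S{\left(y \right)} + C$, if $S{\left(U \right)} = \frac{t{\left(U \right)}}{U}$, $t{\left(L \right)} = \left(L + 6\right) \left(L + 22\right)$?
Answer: $- \frac{2601099}{49} \approx -53084.0$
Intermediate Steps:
$y = 98$ ($y = 7 \cdot 14 = 98$)
$t{\left(L \right)} = \left(6 + L\right) \left(22 + L\right)$
$S{\left(U \right)} = \frac{132 + U^{2} + 28 U}{U}$
$S{\left(y \right)} + C = \left(28 + 98 + \frac{132}{98}\right) - 53211 = \left(28 + 98 + 132 \cdot \frac{1}{98}\right) - 53211 = \left(28 + 98 + \frac{66}{49}\right) - 53211 = \frac{6240}{49} - 53211 = - \frac{2601099}{49}$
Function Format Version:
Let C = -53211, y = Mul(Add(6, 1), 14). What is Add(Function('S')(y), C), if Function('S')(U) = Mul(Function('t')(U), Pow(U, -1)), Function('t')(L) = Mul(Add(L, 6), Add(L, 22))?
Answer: Rational(-2601099, 49) ≈ -53084.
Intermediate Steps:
y = 98 (y = Mul(7, 14) = 98)
Function('t')(L) = Mul(Add(6, L), Add(22, L))
Function('S')(U) = Mul(Pow(U, -1), Add(132, Pow(U, 2), Mul(28, U))) (Function('S')(U) = Mul(Add(132, Pow(U, 2), Mul(28, U)), Pow(U, -1)) = Mul(Pow(U, -1), Add(132, Pow(U, 2), Mul(28, U))))
Add(Function('S')(y), C) = Add(Add(28, 98, Mul(132, Pow(98, -1))), -53211) = Add(Add(28, 98, Mul(132, Rational(1, 98))), -53211) = Add(Add(28, 98, Rational(66, 49)), -53211) = Add(Rational(6240, 49), -53211) = Rational(-2601099, 49)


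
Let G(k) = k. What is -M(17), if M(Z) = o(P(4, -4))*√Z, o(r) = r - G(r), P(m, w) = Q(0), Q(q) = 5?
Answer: 0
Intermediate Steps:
P(m, w) = 5
o(r) = 0 (o(r) = r - r = 0)
M(Z) = 0 (M(Z) = 0*√Z = 0)
-M(17) = -1*0 = 0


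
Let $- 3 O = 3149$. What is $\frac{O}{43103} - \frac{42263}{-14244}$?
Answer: $\frac{602236879}{204653044} \approx 2.9427$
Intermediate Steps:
$O = - \frac{3149}{3}$ ($O = \left(- \frac{1}{3}\right) 3149 = - \frac{3149}{3} \approx -1049.7$)
$\frac{O}{43103} - \frac{42263}{-14244} = - \frac{3149}{3 \cdot 43103} - \frac{42263}{-14244} = \left(- \frac{3149}{3}\right) \frac{1}{43103} - - \frac{42263}{14244} = - \frac{3149}{129309} + \frac{42263}{14244} = \frac{602236879}{204653044}$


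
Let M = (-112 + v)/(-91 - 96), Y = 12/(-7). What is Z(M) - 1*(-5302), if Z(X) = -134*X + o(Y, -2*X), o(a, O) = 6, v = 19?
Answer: 980134/187 ≈ 5241.4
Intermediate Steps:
Y = -12/7 (Y = 12*(-⅐) = -12/7 ≈ -1.7143)
M = 93/187 (M = (-112 + 19)/(-91 - 96) = -93/(-187) = -93*(-1/187) = 93/187 ≈ 0.49733)
Z(X) = 6 - 134*X (Z(X) = -134*X + 6 = 6 - 134*X)
Z(M) - 1*(-5302) = (6 - 134*93/187) - 1*(-5302) = (6 - 12462/187) + 5302 = -11340/187 + 5302 = 980134/187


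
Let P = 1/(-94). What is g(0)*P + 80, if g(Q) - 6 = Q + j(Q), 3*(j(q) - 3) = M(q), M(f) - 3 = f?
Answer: 3755/47 ≈ 79.894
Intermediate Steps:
M(f) = 3 + f
j(q) = 4 + q/3 (j(q) = 3 + (3 + q)/3 = 3 + (1 + q/3) = 4 + q/3)
g(Q) = 10 + 4*Q/3 (g(Q) = 6 + (Q + (4 + Q/3)) = 6 + (4 + 4*Q/3) = 10 + 4*Q/3)
P = -1/94 ≈ -0.010638
g(0)*P + 80 = (10 + (4/3)*0)*(-1/94) + 80 = (10 + 0)*(-1/94) + 80 = 10*(-1/94) + 80 = -5/47 + 80 = 3755/47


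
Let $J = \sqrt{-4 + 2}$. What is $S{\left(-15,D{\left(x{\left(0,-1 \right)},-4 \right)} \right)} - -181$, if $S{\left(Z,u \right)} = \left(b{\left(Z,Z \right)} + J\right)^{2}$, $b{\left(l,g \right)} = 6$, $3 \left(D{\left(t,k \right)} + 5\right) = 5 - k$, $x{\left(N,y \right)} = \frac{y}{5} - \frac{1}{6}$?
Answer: $215 + 12 i \sqrt{2} \approx 215.0 + 16.971 i$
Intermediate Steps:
$x{\left(N,y \right)} = - \frac{1}{6} + \frac{y}{5}$ ($x{\left(N,y \right)} = y \frac{1}{5} - \frac{1}{6} = \frac{y}{5} - \frac{1}{6} = - \frac{1}{6} + \frac{y}{5}$)
$D{\left(t,k \right)} = - \frac{10}{3} - \frac{k}{3}$ ($D{\left(t,k \right)} = -5 + \frac{5 - k}{3} = -5 - \left(- \frac{5}{3} + \frac{k}{3}\right) = - \frac{10}{3} - \frac{k}{3}$)
$J = i \sqrt{2}$ ($J = \sqrt{-2} = i \sqrt{2} \approx 1.4142 i$)
$S{\left(Z,u \right)} = \left(6 + i \sqrt{2}\right)^{2}$
$S{\left(-15,D{\left(x{\left(0,-1 \right)},-4 \right)} \right)} - -181 = \left(6 + i \sqrt{2}\right)^{2} - -181 = \left(6 + i \sqrt{2}\right)^{2} + 181 = 181 + \left(6 + i \sqrt{2}\right)^{2}$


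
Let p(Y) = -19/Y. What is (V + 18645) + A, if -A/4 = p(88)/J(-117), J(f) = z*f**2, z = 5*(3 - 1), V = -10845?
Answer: 23490324019/3011580 ≈ 7800.0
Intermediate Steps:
z = 10 (z = 5*2 = 10)
J(f) = 10*f**2
A = 19/3011580 (A = -4*(-19/88)/(10*(-117)**2) = -4*(-19*1/88)/(10*13689) = -(-19)/(22*136890) = -4*(-19/12046320) = 19/3011580 ≈ 6.3090e-6)
(V + 18645) + A = (-10845 + 18645) + 19/3011580 = 7800 + 19/3011580 = 23490324019/3011580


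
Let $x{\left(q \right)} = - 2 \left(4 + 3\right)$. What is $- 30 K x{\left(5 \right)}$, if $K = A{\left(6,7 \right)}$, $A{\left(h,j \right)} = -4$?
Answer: $-1680$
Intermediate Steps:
$K = -4$
$x{\left(q \right)} = -14$ ($x{\left(q \right)} = \left(-2\right) 7 = -14$)
$- 30 K x{\left(5 \right)} = \left(-30\right) \left(-4\right) \left(-14\right) = 120 \left(-14\right) = -1680$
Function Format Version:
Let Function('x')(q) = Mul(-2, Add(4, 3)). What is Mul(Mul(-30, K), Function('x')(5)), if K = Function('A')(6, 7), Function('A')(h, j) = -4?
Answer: -1680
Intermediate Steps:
K = -4
Function('x')(q) = -14 (Function('x')(q) = Mul(-2, 7) = -14)
Mul(Mul(-30, K), Function('x')(5)) = Mul(Mul(-30, -4), -14) = Mul(120, -14) = -1680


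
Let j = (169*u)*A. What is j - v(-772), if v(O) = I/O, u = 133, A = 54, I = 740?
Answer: 234255479/193 ≈ 1.2138e+6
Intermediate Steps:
v(O) = 740/O
j = 1213758 (j = (169*133)*54 = 22477*54 = 1213758)
j - v(-772) = 1213758 - 740/(-772) = 1213758 - 740*(-1)/772 = 1213758 - 1*(-185/193) = 1213758 + 185/193 = 234255479/193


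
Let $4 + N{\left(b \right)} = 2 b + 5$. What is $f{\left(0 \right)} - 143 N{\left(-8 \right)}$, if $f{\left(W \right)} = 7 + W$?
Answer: $2152$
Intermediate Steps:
$N{\left(b \right)} = 1 + 2 b$ ($N{\left(b \right)} = -4 + \left(2 b + 5\right) = -4 + \left(5 + 2 b\right) = 1 + 2 b$)
$f{\left(0 \right)} - 143 N{\left(-8 \right)} = \left(7 + 0\right) - 143 \left(1 + 2 \left(-8\right)\right) = 7 - 143 \left(1 - 16\right) = 7 - -2145 = 7 + 2145 = 2152$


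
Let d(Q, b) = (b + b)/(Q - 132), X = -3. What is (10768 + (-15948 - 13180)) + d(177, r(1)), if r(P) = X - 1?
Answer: -826208/45 ≈ -18360.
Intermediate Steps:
r(P) = -4 (r(P) = -3 - 1 = -4)
d(Q, b) = 2*b/(-132 + Q) (d(Q, b) = (2*b)/(-132 + Q) = 2*b/(-132 + Q))
(10768 + (-15948 - 13180)) + d(177, r(1)) = (10768 + (-15948 - 13180)) + 2*(-4)/(-132 + 177) = (10768 - 29128) + 2*(-4)/45 = -18360 + 2*(-4)*(1/45) = -18360 - 8/45 = -826208/45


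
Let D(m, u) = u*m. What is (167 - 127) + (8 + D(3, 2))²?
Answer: 236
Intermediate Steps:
D(m, u) = m*u
(167 - 127) + (8 + D(3, 2))² = (167 - 127) + (8 + 3*2)² = 40 + (8 + 6)² = 40 + 14² = 40 + 196 = 236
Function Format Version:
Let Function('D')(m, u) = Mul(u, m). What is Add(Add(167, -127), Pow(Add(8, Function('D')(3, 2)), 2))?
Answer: 236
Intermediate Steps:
Function('D')(m, u) = Mul(m, u)
Add(Add(167, -127), Pow(Add(8, Function('D')(3, 2)), 2)) = Add(Add(167, -127), Pow(Add(8, Mul(3, 2)), 2)) = Add(40, Pow(Add(8, 6), 2)) = Add(40, Pow(14, 2)) = Add(40, 196) = 236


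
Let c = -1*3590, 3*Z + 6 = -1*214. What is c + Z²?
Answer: 16090/9 ≈ 1787.8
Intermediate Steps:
Z = -220/3 (Z = -2 + (-1*214)/3 = -2 + (⅓)*(-214) = -2 - 214/3 = -220/3 ≈ -73.333)
c = -3590
c + Z² = -3590 + (-220/3)² = -3590 + 48400/9 = 16090/9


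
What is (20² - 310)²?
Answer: 8100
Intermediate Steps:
(20² - 310)² = (400 - 310)² = 90² = 8100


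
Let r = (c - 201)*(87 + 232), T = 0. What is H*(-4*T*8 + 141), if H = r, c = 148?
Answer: -2383887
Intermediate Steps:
r = -16907 (r = (148 - 201)*(87 + 232) = -53*319 = -16907)
H = -16907
H*(-4*T*8 + 141) = -16907*(-4*0*8 + 141) = -16907*(0*8 + 141) = -16907*(0 + 141) = -16907*141 = -2383887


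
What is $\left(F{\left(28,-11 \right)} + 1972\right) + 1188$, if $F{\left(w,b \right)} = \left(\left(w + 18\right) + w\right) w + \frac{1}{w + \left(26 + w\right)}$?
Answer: $\frac{429025}{82} \approx 5232.0$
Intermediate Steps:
$F{\left(w,b \right)} = \frac{1}{26 + 2 w} + w \left(18 + 2 w\right)$ ($F{\left(w,b \right)} = \left(\left(18 + w\right) + w\right) w + \frac{1}{26 + 2 w} = \left(18 + 2 w\right) w + \frac{1}{26 + 2 w} = w \left(18 + 2 w\right) + \frac{1}{26 + 2 w} = \frac{1}{26 + 2 w} + w \left(18 + 2 w\right)$)
$\left(F{\left(28,-11 \right)} + 1972\right) + 1188 = \left(\frac{1 + 4 \cdot 28^{3} + 88 \cdot 28^{2} + 468 \cdot 28}{2 \left(13 + 28\right)} + 1972\right) + 1188 = \left(\frac{1 + 4 \cdot 21952 + 88 \cdot 784 + 13104}{2 \cdot 41} + 1972\right) + 1188 = \left(\frac{1}{2} \cdot \frac{1}{41} \left(1 + 87808 + 68992 + 13104\right) + 1972\right) + 1188 = \left(\frac{1}{2} \cdot \frac{1}{41} \cdot 169905 + 1972\right) + 1188 = \left(\frac{169905}{82} + 1972\right) + 1188 = \frac{331609}{82} + 1188 = \frac{429025}{82}$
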